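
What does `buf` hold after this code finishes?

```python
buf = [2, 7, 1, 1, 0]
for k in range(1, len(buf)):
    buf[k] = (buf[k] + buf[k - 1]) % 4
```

k=1: buf[1] = (7+2)%4 = 1 → [2, 1, 1, 1, 0]
k=2: buf[2] = (1+1)%4 = 2 → [2, 1, 2, 1, 0]
k=3: buf[3] = (1+2)%4 = 3 → [2, 1, 2, 3, 0]
k=4: buf[4] = (0+3)%4 = 3 → [2, 1, 2, 3, 3]

[2, 1, 2, 3, 3]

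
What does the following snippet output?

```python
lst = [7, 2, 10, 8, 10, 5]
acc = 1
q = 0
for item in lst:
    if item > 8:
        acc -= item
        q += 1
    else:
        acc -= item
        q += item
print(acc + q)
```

item=7: not >8, acc = 1-7 = -6; q=7
item=2: not >8, acc = (-6)-2 = -8; q=9
item=10: >8, acc = (-8)-10 = -18; q=10
item=8: not >8, acc = (-18)-8 = -26; q=18
item=10: >8, acc = (-26)-10 = -36; q=19
item=5: not >8, acc = (-36)-5 = -41; q=24
acc+q = (-41)+24 = -17

-17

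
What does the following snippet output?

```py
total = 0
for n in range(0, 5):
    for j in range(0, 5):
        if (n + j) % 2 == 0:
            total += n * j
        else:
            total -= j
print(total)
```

28

n=0,j=0: even sum, total = 0+0 = 0
n=0,j=1: odd sum, total = 0-1 = -1
n=0,j=2: even sum, total = (-1)+0 = -1
n=0,j=3: odd sum, total = (-1)-3 = -4
n=0,j=4: even sum, total = (-4)+0 = -4
n=1,j=0: odd sum, total = (-4)-0 = -4
n=1,j=1: even sum, total = (-4)+1 = -3
n=1,j=2: odd sum, total = (-3)-2 = -5
n=1,j=3: even sum, total = (-5)+3 = -2
n=1,j=4: odd sum, total = (-2)-4 = -6
n=2,j=0: even sum, total = (-6)+0 = -6
n=2,j=1: odd sum, total = (-6)-1 = -7
n=2,j=2: even sum, total = (-7)+4 = -3
n=2,j=3: odd sum, total = (-3)-3 = -6
n=2,j=4: even sum, total = (-6)+8 = 2
n=3,j=0: odd sum, total = 2-0 = 2
n=3,j=1: even sum, total = 2+3 = 5
n=3,j=2: odd sum, total = 5-2 = 3
n=3,j=3: even sum, total = 3+9 = 12
n=3,j=4: odd sum, total = 12-4 = 8
n=4,j=0: even sum, total = 8+0 = 8
n=4,j=1: odd sum, total = 8-1 = 7
n=4,j=2: even sum, total = 7+8 = 15
n=4,j=3: odd sum, total = 15-3 = 12
n=4,j=4: even sum, total = 12+16 = 28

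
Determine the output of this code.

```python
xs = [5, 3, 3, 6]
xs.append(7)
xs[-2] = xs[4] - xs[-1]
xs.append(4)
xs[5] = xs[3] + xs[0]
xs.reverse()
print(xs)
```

append 7 → [5, 3, 3, 6, 7]
xs[-2] = xs[4]-xs[-1] = 7-7 = 0 → [5, 3, 3, 0, 7]
append 4 → [5, 3, 3, 0, 7, 4]
xs[5] = xs[3]+xs[0] = 0+5 = 5 → [5, 3, 3, 0, 7, 5]
reverse → [5, 7, 0, 3, 3, 5]

[5, 7, 0, 3, 3, 5]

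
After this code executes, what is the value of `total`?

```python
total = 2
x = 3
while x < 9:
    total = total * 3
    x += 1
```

1458

x=3: total = 2*3 = 6
x=4: total = 6*3 = 18
x=5: total = 18*3 = 54
x=6: total = 54*3 = 162
x=7: total = 162*3 = 486
x=8: total = 486*3 = 1458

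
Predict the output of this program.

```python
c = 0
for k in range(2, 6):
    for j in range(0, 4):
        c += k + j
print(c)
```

k=2,j=0: c = 0+2 = 2
k=2,j=1: c = 2+3 = 5
k=2,j=2: c = 5+4 = 9
k=2,j=3: c = 9+5 = 14
k=3,j=0: c = 14+3 = 17
k=3,j=1: c = 17+4 = 21
k=3,j=2: c = 21+5 = 26
k=3,j=3: c = 26+6 = 32
k=4,j=0: c = 32+4 = 36
k=4,j=1: c = 36+5 = 41
k=4,j=2: c = 41+6 = 47
k=4,j=3: c = 47+7 = 54
k=5,j=0: c = 54+5 = 59
k=5,j=1: c = 59+6 = 65
k=5,j=2: c = 65+7 = 72
k=5,j=3: c = 72+8 = 80

80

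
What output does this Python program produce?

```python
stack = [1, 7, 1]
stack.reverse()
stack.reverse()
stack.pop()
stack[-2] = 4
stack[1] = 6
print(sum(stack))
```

10

reverse → [1, 7, 1]
reverse → [1, 7, 1]
pop() removes 1 → [1, 7]
stack[-2] = 4 → [4, 7]
stack[1] = 6 → [4, 6]
sum = 10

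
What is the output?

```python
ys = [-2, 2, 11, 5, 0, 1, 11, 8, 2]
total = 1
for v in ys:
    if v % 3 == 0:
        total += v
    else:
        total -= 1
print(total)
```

-7

v=-2: not %3==0, total = 1-1 = 0
v=2: not %3==0, total = 0-1 = -1
v=11: not %3==0, total = (-1)-1 = -2
v=5: not %3==0, total = (-2)-1 = -3
v=0: %3==0, total = (-3)+0 = -3
v=1: not %3==0, total = (-3)-1 = -4
v=11: not %3==0, total = (-4)-1 = -5
v=8: not %3==0, total = (-5)-1 = -6
v=2: not %3==0, total = (-6)-1 = -7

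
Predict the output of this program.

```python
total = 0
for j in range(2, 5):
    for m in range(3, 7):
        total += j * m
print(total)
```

162

j=2,m=3: total = 0+6 = 6
j=2,m=4: total = 6+8 = 14
j=2,m=5: total = 14+10 = 24
j=2,m=6: total = 24+12 = 36
j=3,m=3: total = 36+9 = 45
j=3,m=4: total = 45+12 = 57
j=3,m=5: total = 57+15 = 72
j=3,m=6: total = 72+18 = 90
j=4,m=3: total = 90+12 = 102
j=4,m=4: total = 102+16 = 118
j=4,m=5: total = 118+20 = 138
j=4,m=6: total = 138+24 = 162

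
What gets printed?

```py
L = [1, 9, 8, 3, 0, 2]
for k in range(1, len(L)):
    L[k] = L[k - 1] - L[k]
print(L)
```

k=1: L[1] = 1-9 = -8 → [1, -8, 8, 3, 0, 2]
k=2: L[2] = (-8)-8 = -16 → [1, -8, -16, 3, 0, 2]
k=3: L[3] = (-16)-3 = -19 → [1, -8, -16, -19, 0, 2]
k=4: L[4] = (-19)-0 = -19 → [1, -8, -16, -19, -19, 2]
k=5: L[5] = (-19)-2 = -21 → [1, -8, -16, -19, -19, -21]

[1, -8, -16, -19, -19, -21]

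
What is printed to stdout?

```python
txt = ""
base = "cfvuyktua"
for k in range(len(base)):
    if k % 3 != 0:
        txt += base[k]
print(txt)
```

k=0: skip
k=1: add 'f' → 'f'
k=2: add 'v' → 'fv'
k=3: skip
k=4: add 'y' → 'fvy'
k=5: add 'k' → 'fvyk'
k=6: skip
k=7: add 'u' → 'fvyku'
k=8: add 'a' → 'fvykua'

fvykua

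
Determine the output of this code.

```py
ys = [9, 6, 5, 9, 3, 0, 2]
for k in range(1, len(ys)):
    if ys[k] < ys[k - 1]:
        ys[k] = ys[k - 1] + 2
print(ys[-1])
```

k=1: 6<9, ys[1] = 9+2 = 11 → [9, 11, 5, 9, 3, 0, 2]
k=2: 5<11, ys[2] = 11+2 = 13 → [9, 11, 13, 9, 3, 0, 2]
k=3: 9<13, ys[3] = 13+2 = 15 → [9, 11, 13, 15, 3, 0, 2]
k=4: 3<15, ys[4] = 15+2 = 17 → [9, 11, 13, 15, 17, 0, 2]
k=5: 0<17, ys[5] = 17+2 = 19 → [9, 11, 13, 15, 17, 19, 2]
k=6: 2<19, ys[6] = 19+2 = 21 → [9, 11, 13, 15, 17, 19, 21]

21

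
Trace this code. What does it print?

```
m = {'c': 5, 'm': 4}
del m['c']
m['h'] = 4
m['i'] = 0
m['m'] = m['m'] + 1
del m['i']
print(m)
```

del 'c' → {'m': 4}
m['h'] = 4 → {'m': 4, 'h': 4}
m['i'] = 0 → {'m': 4, 'h': 4, 'i': 0}
m['m'] = m['m']+1 = 5 → {'m': 5, 'h': 4, 'i': 0}
del 'i' → {'m': 5, 'h': 4}

{'m': 5, 'h': 4}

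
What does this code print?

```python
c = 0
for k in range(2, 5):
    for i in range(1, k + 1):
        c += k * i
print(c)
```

64

k=2,i=1: c = 0+2 = 2
k=2,i=2: c = 2+4 = 6
k=3,i=1: c = 6+3 = 9
k=3,i=2: c = 9+6 = 15
k=3,i=3: c = 15+9 = 24
k=4,i=1: c = 24+4 = 28
k=4,i=2: c = 28+8 = 36
k=4,i=3: c = 36+12 = 48
k=4,i=4: c = 48+16 = 64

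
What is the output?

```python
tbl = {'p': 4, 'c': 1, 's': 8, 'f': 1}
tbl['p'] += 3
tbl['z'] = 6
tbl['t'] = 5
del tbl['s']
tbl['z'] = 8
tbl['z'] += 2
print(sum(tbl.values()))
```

tbl['p'] = 4+3 = 7 → {'p': 7, 'c': 1, 's': 8, 'f': 1}
tbl['z'] = 6 → {'p': 7, 'c': 1, 's': 8, 'f': 1, 'z': 6}
tbl['t'] = 5 → {'p': 7, 'c': 1, 's': 8, 'f': 1, 'z': 6, 't': 5}
del 's' → {'p': 7, 'c': 1, 'f': 1, 'z': 6, 't': 5}
tbl['z'] = 8 → {'p': 7, 'c': 1, 'f': 1, 'z': 8, 't': 5}
tbl['z'] = 8+2 = 10 → {'p': 7, 'c': 1, 'f': 1, 'z': 10, 't': 5}
sum of values = 24

24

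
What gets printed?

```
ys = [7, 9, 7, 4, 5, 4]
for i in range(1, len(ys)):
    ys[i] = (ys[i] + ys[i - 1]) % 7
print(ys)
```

i=1: ys[1] = (9+7)%7 = 2 → [7, 2, 7, 4, 5, 4]
i=2: ys[2] = (7+2)%7 = 2 → [7, 2, 2, 4, 5, 4]
i=3: ys[3] = (4+2)%7 = 6 → [7, 2, 2, 6, 5, 4]
i=4: ys[4] = (5+6)%7 = 4 → [7, 2, 2, 6, 4, 4]
i=5: ys[5] = (4+4)%7 = 1 → [7, 2, 2, 6, 4, 1]

[7, 2, 2, 6, 4, 1]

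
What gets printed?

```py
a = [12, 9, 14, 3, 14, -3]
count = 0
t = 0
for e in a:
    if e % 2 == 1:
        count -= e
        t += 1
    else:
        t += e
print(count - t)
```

-52

e=12: not odd; t=12
e=9: odd, count = 0-9 = -9; t=13
e=14: not odd; t=27
e=3: odd, count = (-9)-3 = -12; t=28
e=14: not odd; t=42
e=-3: odd, count = (-12)-(-3) = -9; t=43
count-t = (-9)-43 = -52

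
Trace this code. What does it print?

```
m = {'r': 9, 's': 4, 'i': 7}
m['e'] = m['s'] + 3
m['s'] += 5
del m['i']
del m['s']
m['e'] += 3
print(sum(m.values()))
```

m['e'] = m['s']+3 = 7 → {'r': 9, 's': 4, 'i': 7, 'e': 7}
m['s'] = 4+5 = 9 → {'r': 9, 's': 9, 'i': 7, 'e': 7}
del 'i' → {'r': 9, 's': 9, 'e': 7}
del 's' → {'r': 9, 'e': 7}
m['e'] = 7+3 = 10 → {'r': 9, 'e': 10}
sum of values = 19

19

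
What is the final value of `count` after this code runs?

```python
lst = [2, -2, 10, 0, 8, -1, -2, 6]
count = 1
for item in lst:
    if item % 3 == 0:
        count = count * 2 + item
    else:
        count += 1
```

item=2: not %3==0, count = 1+1 = 2
item=-2: not %3==0, count = 2+1 = 3
item=10: not %3==0, count = 3+1 = 4
item=0: %3==0, count = 4*2+0 = 8
item=8: not %3==0, count = 8+1 = 9
item=-1: not %3==0, count = 9+1 = 10
item=-2: not %3==0, count = 10+1 = 11
item=6: %3==0, count = 11*2+6 = 28

28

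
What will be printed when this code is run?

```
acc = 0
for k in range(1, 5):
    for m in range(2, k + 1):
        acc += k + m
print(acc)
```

36

k=2,m=2: acc = 0+4 = 4
k=3,m=2: acc = 4+5 = 9
k=3,m=3: acc = 9+6 = 15
k=4,m=2: acc = 15+6 = 21
k=4,m=3: acc = 21+7 = 28
k=4,m=4: acc = 28+8 = 36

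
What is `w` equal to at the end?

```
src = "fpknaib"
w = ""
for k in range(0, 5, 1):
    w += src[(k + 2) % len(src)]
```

k=0: add src[2]='k' → 'k'
k=1: add src[3]='n' → 'kn'
k=2: add src[4]='a' → 'kna'
k=3: add src[5]='i' → 'knai'
k=4: add src[6]='b' → 'knaib'

'knaib'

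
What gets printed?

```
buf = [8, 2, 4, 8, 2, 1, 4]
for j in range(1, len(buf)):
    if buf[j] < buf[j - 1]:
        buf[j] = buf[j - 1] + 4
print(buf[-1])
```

32

j=1: 2<8, buf[1] = 8+4 = 12 → [8, 12, 4, 8, 2, 1, 4]
j=2: 4<12, buf[2] = 12+4 = 16 → [8, 12, 16, 8, 2, 1, 4]
j=3: 8<16, buf[3] = 16+4 = 20 → [8, 12, 16, 20, 2, 1, 4]
j=4: 2<20, buf[4] = 20+4 = 24 → [8, 12, 16, 20, 24, 1, 4]
j=5: 1<24, buf[5] = 24+4 = 28 → [8, 12, 16, 20, 24, 28, 4]
j=6: 4<28, buf[6] = 28+4 = 32 → [8, 12, 16, 20, 24, 28, 32]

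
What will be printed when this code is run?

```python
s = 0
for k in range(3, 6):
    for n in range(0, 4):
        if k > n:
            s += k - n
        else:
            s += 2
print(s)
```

32

k=3,n=0: 3>0, s = 0+3 = 3
k=3,n=1: 3>1, s = 3+2 = 5
k=3,n=2: 3>2, s = 5+1 = 6
k=3,n=3: not 3>3, s = 6+2 = 8
k=4,n=0: 4>0, s = 8+4 = 12
k=4,n=1: 4>1, s = 12+3 = 15
k=4,n=2: 4>2, s = 15+2 = 17
k=4,n=3: 4>3, s = 17+1 = 18
k=5,n=0: 5>0, s = 18+5 = 23
k=5,n=1: 5>1, s = 23+4 = 27
k=5,n=2: 5>2, s = 27+3 = 30
k=5,n=3: 5>3, s = 30+2 = 32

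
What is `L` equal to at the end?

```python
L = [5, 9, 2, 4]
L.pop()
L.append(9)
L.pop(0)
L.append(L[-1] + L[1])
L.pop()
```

[9, 2, 9]

pop() removes 4 → [5, 9, 2]
append 9 → [5, 9, 2, 9]
pop(0) removes 5 → [9, 2, 9]
append L[-1]+L[1] = 9+2 = 11 → [9, 2, 9, 11]
pop() removes 11 → [9, 2, 9]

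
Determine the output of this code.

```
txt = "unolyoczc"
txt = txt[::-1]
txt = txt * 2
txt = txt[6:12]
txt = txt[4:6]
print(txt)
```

zc

reverse → 'czcoylonu'
repeat ×2 → 'czcoylonuczcoylonu'
slice [6:12] → 'onuczc'
slice [4:6] → 'zc'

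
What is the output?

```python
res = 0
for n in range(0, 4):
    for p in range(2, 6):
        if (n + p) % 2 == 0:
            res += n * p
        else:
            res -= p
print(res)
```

n=0,p=2: even sum, res = 0+0 = 0
n=0,p=3: odd sum, res = 0-3 = -3
n=0,p=4: even sum, res = (-3)+0 = -3
n=0,p=5: odd sum, res = (-3)-5 = -8
n=1,p=2: odd sum, res = (-8)-2 = -10
n=1,p=3: even sum, res = (-10)+3 = -7
n=1,p=4: odd sum, res = (-7)-4 = -11
n=1,p=5: even sum, res = (-11)+5 = -6
n=2,p=2: even sum, res = (-6)+4 = -2
n=2,p=3: odd sum, res = (-2)-3 = -5
n=2,p=4: even sum, res = (-5)+8 = 3
n=2,p=5: odd sum, res = 3-5 = -2
n=3,p=2: odd sum, res = (-2)-2 = -4
n=3,p=3: even sum, res = (-4)+9 = 5
n=3,p=4: odd sum, res = 5-4 = 1
n=3,p=5: even sum, res = 1+15 = 16

16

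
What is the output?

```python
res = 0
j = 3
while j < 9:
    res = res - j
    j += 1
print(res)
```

-33

j=3: res = 0-3 = -3
j=4: res = (-3)-4 = -7
j=5: res = (-7)-5 = -12
j=6: res = (-12)-6 = -18
j=7: res = (-18)-7 = -25
j=8: res = (-25)-8 = -33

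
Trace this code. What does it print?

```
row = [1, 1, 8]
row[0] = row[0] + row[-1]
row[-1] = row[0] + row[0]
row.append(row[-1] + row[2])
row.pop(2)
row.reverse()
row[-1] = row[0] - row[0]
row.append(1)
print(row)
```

row[0] = row[0]+row[-1] = 1+8 = 9 → [9, 1, 8]
row[-1] = row[0]+row[0] = 9+9 = 18 → [9, 1, 18]
append row[-1]+row[2] = 18+18 = 36 → [9, 1, 18, 36]
pop(2) removes 18 → [9, 1, 36]
reverse → [36, 1, 9]
row[-1] = row[0]-row[0] = 36-36 = 0 → [36, 1, 0]
append 1 → [36, 1, 0, 1]

[36, 1, 0, 1]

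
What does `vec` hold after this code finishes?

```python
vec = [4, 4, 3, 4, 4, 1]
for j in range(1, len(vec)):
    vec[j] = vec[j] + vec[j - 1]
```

[4, 8, 11, 15, 19, 20]

j=1: vec[1] = 4+4 = 8 → [4, 8, 3, 4, 4, 1]
j=2: vec[2] = 3+8 = 11 → [4, 8, 11, 4, 4, 1]
j=3: vec[3] = 4+11 = 15 → [4, 8, 11, 15, 4, 1]
j=4: vec[4] = 4+15 = 19 → [4, 8, 11, 15, 19, 1]
j=5: vec[5] = 1+19 = 20 → [4, 8, 11, 15, 19, 20]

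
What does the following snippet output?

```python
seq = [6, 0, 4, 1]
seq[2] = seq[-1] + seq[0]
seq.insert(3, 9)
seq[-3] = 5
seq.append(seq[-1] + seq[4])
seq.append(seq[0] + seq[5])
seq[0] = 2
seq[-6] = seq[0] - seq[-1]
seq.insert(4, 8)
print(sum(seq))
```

29

seq[2] = seq[-1]+seq[0] = 1+6 = 7 → [6, 0, 7, 1]
insert 9 at 3 → [6, 0, 7, 9, 1]
seq[-3] = 5 → [6, 0, 5, 9, 1]
append seq[-1]+seq[4] = 1+1 = 2 → [6, 0, 5, 9, 1, 2]
append seq[0]+seq[5] = 6+2 = 8 → [6, 0, 5, 9, 1, 2, 8]
seq[0] = 2 → [2, 0, 5, 9, 1, 2, 8]
seq[-6] = seq[0]-seq[-1] = 2-8 = -6 → [2, -6, 5, 9, 1, 2, 8]
insert 8 at 4 → [2, -6, 5, 9, 8, 1, 2, 8]
sum = 29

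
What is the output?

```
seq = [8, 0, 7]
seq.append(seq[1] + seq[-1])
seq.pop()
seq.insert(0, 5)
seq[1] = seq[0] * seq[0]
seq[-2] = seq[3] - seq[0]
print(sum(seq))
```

39

append seq[1]+seq[-1] = 0+7 = 7 → [8, 0, 7, 7]
pop() removes 7 → [8, 0, 7]
insert 5 at 0 → [5, 8, 0, 7]
seq[1] = seq[0]*seq[0] = 5*5 = 25 → [5, 25, 0, 7]
seq[-2] = seq[3]-seq[0] = 7-5 = 2 → [5, 25, 2, 7]
sum = 39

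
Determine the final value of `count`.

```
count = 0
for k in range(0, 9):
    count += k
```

36

k=0: count = 0+0 = 0
k=1: count = 0+1 = 1
k=2: count = 1+2 = 3
k=3: count = 3+3 = 6
k=4: count = 6+4 = 10
k=5: count = 10+5 = 15
k=6: count = 15+6 = 21
k=7: count = 21+7 = 28
k=8: count = 28+8 = 36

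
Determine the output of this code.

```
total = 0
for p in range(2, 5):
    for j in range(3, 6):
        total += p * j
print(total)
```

p=2,j=3: total = 0+6 = 6
p=2,j=4: total = 6+8 = 14
p=2,j=5: total = 14+10 = 24
p=3,j=3: total = 24+9 = 33
p=3,j=4: total = 33+12 = 45
p=3,j=5: total = 45+15 = 60
p=4,j=3: total = 60+12 = 72
p=4,j=4: total = 72+16 = 88
p=4,j=5: total = 88+20 = 108

108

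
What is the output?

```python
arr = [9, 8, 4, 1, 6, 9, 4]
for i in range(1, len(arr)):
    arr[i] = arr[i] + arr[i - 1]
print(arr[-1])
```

41

i=1: arr[1] = 8+9 = 17 → [9, 17, 4, 1, 6, 9, 4]
i=2: arr[2] = 4+17 = 21 → [9, 17, 21, 1, 6, 9, 4]
i=3: arr[3] = 1+21 = 22 → [9, 17, 21, 22, 6, 9, 4]
i=4: arr[4] = 6+22 = 28 → [9, 17, 21, 22, 28, 9, 4]
i=5: arr[5] = 9+28 = 37 → [9, 17, 21, 22, 28, 37, 4]
i=6: arr[6] = 4+37 = 41 → [9, 17, 21, 22, 28, 37, 41]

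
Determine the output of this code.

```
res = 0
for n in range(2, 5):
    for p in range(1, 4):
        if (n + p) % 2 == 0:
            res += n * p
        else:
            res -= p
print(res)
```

14

n=2,p=1: odd sum, res = 0-1 = -1
n=2,p=2: even sum, res = (-1)+4 = 3
n=2,p=3: odd sum, res = 3-3 = 0
n=3,p=1: even sum, res = 0+3 = 3
n=3,p=2: odd sum, res = 3-2 = 1
n=3,p=3: even sum, res = 1+9 = 10
n=4,p=1: odd sum, res = 10-1 = 9
n=4,p=2: even sum, res = 9+8 = 17
n=4,p=3: odd sum, res = 17-3 = 14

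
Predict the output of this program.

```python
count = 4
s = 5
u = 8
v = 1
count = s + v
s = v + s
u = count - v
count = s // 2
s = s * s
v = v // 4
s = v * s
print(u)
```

5

count = 5+1 = 6
s = 1+5 = 6
u = 6-1 = 5
count = 6//2 = 3
s = 6*6 = 36
v = 1//4 = 0
s = 0*36 = 0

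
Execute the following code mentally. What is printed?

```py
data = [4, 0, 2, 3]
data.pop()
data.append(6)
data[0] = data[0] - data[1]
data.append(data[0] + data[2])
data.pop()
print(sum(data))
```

pop() removes 3 → [4, 0, 2]
append 6 → [4, 0, 2, 6]
data[0] = data[0]-data[1] = 4-0 = 4 → [4, 0, 2, 6]
append data[0]+data[2] = 4+2 = 6 → [4, 0, 2, 6, 6]
pop() removes 6 → [4, 0, 2, 6]
sum = 12

12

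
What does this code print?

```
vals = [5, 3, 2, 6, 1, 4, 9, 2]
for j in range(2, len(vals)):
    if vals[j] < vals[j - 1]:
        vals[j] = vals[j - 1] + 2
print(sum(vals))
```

63

j=2: 2<3, vals[2] = 3+2 = 5 → [5, 3, 5, 6, 1, 4, 9, 2]
j=3: 6>=5, unchanged → [5, 3, 5, 6, 1, 4, 9, 2]
j=4: 1<6, vals[4] = 6+2 = 8 → [5, 3, 5, 6, 8, 4, 9, 2]
j=5: 4<8, vals[5] = 8+2 = 10 → [5, 3, 5, 6, 8, 10, 9, 2]
j=6: 9<10, vals[6] = 10+2 = 12 → [5, 3, 5, 6, 8, 10, 12, 2]
j=7: 2<12, vals[7] = 12+2 = 14 → [5, 3, 5, 6, 8, 10, 12, 14]
sum = 63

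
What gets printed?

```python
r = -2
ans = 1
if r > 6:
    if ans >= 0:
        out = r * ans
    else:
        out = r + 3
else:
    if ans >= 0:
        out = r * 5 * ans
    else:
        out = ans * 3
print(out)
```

-10

r=-2, ans=1
r > 6 is False; ans >= 0 is True
→ out = r * 5 * ans = -10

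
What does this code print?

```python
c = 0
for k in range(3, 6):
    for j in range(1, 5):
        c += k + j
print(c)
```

k=3,j=1: c = 0+4 = 4
k=3,j=2: c = 4+5 = 9
k=3,j=3: c = 9+6 = 15
k=3,j=4: c = 15+7 = 22
k=4,j=1: c = 22+5 = 27
k=4,j=2: c = 27+6 = 33
k=4,j=3: c = 33+7 = 40
k=4,j=4: c = 40+8 = 48
k=5,j=1: c = 48+6 = 54
k=5,j=2: c = 54+7 = 61
k=5,j=3: c = 61+8 = 69
k=5,j=4: c = 69+9 = 78

78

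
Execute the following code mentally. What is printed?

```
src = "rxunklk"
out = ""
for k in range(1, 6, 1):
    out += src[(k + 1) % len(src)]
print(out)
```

k=1: add src[2]='u' → 'u'
k=2: add src[3]='n' → 'un'
k=3: add src[4]='k' → 'unk'
k=4: add src[5]='l' → 'unkl'
k=5: add src[6]='k' → 'unklk'

unklk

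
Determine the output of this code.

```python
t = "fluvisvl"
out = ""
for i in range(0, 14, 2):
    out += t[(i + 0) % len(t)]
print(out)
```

fuivfui

i=0: add t[0]='f' → 'f'
i=2: add t[2]='u' → 'fu'
i=4: add t[4]='i' → 'fui'
i=6: add t[6]='v' → 'fuiv'
i=8: add t[0]='f' → 'fuivf'
i=10: add t[2]='u' → 'fuivfu'
i=12: add t[4]='i' → 'fuivfui'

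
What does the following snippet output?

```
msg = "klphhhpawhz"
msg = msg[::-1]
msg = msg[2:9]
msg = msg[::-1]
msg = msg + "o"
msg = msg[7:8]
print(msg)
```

reverse → 'zhwaphhhplk'
slice [2:9] → 'waphhhp'
reverse → 'phhhpaw'
+ 'o' → 'phhhpawo'
slice [7:8] → 'o'

o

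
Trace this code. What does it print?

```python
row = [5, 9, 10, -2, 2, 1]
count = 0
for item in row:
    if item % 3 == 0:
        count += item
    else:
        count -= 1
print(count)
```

item=5: not %3==0, count = 0-1 = -1
item=9: %3==0, count = (-1)+9 = 8
item=10: not %3==0, count = 8-1 = 7
item=-2: not %3==0, count = 7-1 = 6
item=2: not %3==0, count = 6-1 = 5
item=1: not %3==0, count = 5-1 = 4

4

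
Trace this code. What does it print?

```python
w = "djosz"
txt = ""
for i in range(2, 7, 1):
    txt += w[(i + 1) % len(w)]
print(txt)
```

szdjo

i=2: add w[3]='s' → 's'
i=3: add w[4]='z' → 'sz'
i=4: add w[0]='d' → 'szd'
i=5: add w[1]='j' → 'szdj'
i=6: add w[2]='o' → 'szdjo'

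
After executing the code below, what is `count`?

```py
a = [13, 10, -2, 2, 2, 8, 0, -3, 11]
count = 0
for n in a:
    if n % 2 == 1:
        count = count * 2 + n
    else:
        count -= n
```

-23

n=13: odd, count = 0*2+13 = 13
n=10: not odd, count = 13-10 = 3
n=-2: not odd, count = 3-(-2) = 5
n=2: not odd, count = 5-2 = 3
n=2: not odd, count = 3-2 = 1
n=8: not odd, count = 1-8 = -7
n=0: not odd, count = (-7)-0 = -7
n=-3: odd, count = (-7)*2+(-3) = -17
n=11: odd, count = (-17)*2+11 = -23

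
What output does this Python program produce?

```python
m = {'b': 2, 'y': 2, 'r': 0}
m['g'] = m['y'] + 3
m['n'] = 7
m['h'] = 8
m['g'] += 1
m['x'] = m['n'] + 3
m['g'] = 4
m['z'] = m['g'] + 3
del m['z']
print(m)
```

{'b': 2, 'y': 2, 'r': 0, 'g': 4, 'n': 7, 'h': 8, 'x': 10}

m['g'] = m['y']+3 = 5 → {'b': 2, 'y': 2, 'r': 0, 'g': 5}
m['n'] = 7 → {'b': 2, 'y': 2, 'r': 0, 'g': 5, 'n': 7}
m['h'] = 8 → {'b': 2, 'y': 2, 'r': 0, 'g': 5, 'n': 7, 'h': 8}
m['g'] = 5+1 = 6 → {'b': 2, 'y': 2, 'r': 0, 'g': 6, 'n': 7, 'h': 8}
m['x'] = m['n']+3 = 10 → {'b': 2, 'y': 2, 'r': 0, 'g': 6, 'n': 7, 'h': 8, 'x': 10}
m['g'] = 4 → {'b': 2, 'y': 2, 'r': 0, 'g': 4, 'n': 7, 'h': 8, 'x': 10}
m['z'] = m['g']+3 = 7 → {'b': 2, 'y': 2, 'r': 0, 'g': 4, 'n': 7, 'h': 8, 'x': 10, 'z': 7}
del 'z' → {'b': 2, 'y': 2, 'r': 0, 'g': 4, 'n': 7, 'h': 8, 'x': 10}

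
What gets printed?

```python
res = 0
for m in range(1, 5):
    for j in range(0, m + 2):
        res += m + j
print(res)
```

84

m=1,j=0: res = 0+1 = 1
m=1,j=1: res = 1+2 = 3
m=1,j=2: res = 3+3 = 6
m=2,j=0: res = 6+2 = 8
m=2,j=1: res = 8+3 = 11
m=2,j=2: res = 11+4 = 15
m=2,j=3: res = 15+5 = 20
m=3,j=0: res = 20+3 = 23
m=3,j=1: res = 23+4 = 27
m=3,j=2: res = 27+5 = 32
m=3,j=3: res = 32+6 = 38
m=3,j=4: res = 38+7 = 45
m=4,j=0: res = 45+4 = 49
m=4,j=1: res = 49+5 = 54
m=4,j=2: res = 54+6 = 60
m=4,j=3: res = 60+7 = 67
m=4,j=4: res = 67+8 = 75
m=4,j=5: res = 75+9 = 84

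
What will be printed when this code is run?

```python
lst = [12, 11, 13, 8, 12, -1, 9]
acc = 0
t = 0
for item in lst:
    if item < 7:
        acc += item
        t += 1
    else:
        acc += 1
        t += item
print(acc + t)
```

71

item=12: not <7, acc = 0+1 = 1; t=12
item=11: not <7, acc = 1+1 = 2; t=23
item=13: not <7, acc = 2+1 = 3; t=36
item=8: not <7, acc = 3+1 = 4; t=44
item=12: not <7, acc = 4+1 = 5; t=56
item=-1: <7, acc = 5+(-1) = 4; t=57
item=9: not <7, acc = 4+1 = 5; t=66
acc+t = 5+66 = 71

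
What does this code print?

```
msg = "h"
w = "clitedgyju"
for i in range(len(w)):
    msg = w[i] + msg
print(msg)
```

ujygdetilch

i=0: prepend 'c' → 'ch'
i=1: prepend 'l' → 'lch'
i=2: prepend 'i' → 'ilch'
i=3: prepend 't' → 'tilch'
i=4: prepend 'e' → 'etilch'
i=5: prepend 'd' → 'detilch'
i=6: prepend 'g' → 'gdetilch'
i=7: prepend 'y' → 'ygdetilch'
i=8: prepend 'j' → 'jygdetilch'
i=9: prepend 'u' → 'ujygdetilch'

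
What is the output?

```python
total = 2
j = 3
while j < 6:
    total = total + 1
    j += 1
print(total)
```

j=3: total = 2+1 = 3
j=4: total = 3+1 = 4
j=5: total = 4+1 = 5

5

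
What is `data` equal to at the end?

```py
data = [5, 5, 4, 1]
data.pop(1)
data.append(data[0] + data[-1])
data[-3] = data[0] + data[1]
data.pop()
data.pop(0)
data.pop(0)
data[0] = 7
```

pop(1) removes 5 → [5, 4, 1]
append data[0]+data[-1] = 5+1 = 6 → [5, 4, 1, 6]
data[-3] = data[0]+data[1] = 5+4 = 9 → [5, 9, 1, 6]
pop() removes 6 → [5, 9, 1]
pop(0) removes 5 → [9, 1]
pop(0) removes 9 → [1]
data[0] = 7 → [7]

[7]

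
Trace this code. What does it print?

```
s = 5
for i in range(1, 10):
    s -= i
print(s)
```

-40

i=1: s = 5-1 = 4
i=2: s = 4-2 = 2
i=3: s = 2-3 = -1
i=4: s = (-1)-4 = -5
i=5: s = (-5)-5 = -10
i=6: s = (-10)-6 = -16
i=7: s = (-16)-7 = -23
i=8: s = (-23)-8 = -31
i=9: s = (-31)-9 = -40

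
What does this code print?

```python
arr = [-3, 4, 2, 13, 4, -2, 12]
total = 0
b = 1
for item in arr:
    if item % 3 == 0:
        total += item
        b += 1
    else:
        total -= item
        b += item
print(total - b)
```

-36

item=-3: %3==0, total = 0+(-3) = -3; b=2
item=4: not %3==0, total = (-3)-4 = -7; b=6
item=2: not %3==0, total = (-7)-2 = -9; b=8
item=13: not %3==0, total = (-9)-13 = -22; b=21
item=4: not %3==0, total = (-22)-4 = -26; b=25
item=-2: not %3==0, total = (-26)-(-2) = -24; b=23
item=12: %3==0, total = (-24)+12 = -12; b=24
total-b = (-12)-24 = -36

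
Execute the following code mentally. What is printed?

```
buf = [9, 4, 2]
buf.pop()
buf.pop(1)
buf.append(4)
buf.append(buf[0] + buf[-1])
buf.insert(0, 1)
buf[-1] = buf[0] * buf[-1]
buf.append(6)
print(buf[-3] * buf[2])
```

16

pop() removes 2 → [9, 4]
pop(1) removes 4 → [9]
append 4 → [9, 4]
append buf[0]+buf[-1] = 9+4 = 13 → [9, 4, 13]
insert 1 at 0 → [1, 9, 4, 13]
buf[-1] = buf[0]*buf[-1] = 1*13 = 13 → [1, 9, 4, 13]
append 6 → [1, 9, 4, 13, 6]
buf[-3]*buf[2] = 4*4 = 16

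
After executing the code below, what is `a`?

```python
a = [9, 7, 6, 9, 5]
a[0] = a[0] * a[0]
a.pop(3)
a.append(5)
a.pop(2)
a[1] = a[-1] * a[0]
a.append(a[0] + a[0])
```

[81, 405, 5, 5, 162]

a[0] = a[0]*a[0] = 9*9 = 81 → [81, 7, 6, 9, 5]
pop(3) removes 9 → [81, 7, 6, 5]
append 5 → [81, 7, 6, 5, 5]
pop(2) removes 6 → [81, 7, 5, 5]
a[1] = a[-1]*a[0] = 5*81 = 405 → [81, 405, 5, 5]
append a[0]+a[0] = 81+81 = 162 → [81, 405, 5, 5, 162]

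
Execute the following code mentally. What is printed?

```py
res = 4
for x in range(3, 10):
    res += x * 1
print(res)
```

x=3: res = 4+3*1 = 7
x=4: res = 7+4*1 = 11
x=5: res = 11+5*1 = 16
x=6: res = 16+6*1 = 22
x=7: res = 22+7*1 = 29
x=8: res = 29+8*1 = 37
x=9: res = 37+9*1 = 46

46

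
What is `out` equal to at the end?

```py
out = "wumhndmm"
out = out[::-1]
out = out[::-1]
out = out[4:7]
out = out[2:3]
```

reverse → 'mmdnhmuw'
reverse → 'wumhndmm'
slice [4:7] → 'ndm'
slice [2:3] → 'm'

'm'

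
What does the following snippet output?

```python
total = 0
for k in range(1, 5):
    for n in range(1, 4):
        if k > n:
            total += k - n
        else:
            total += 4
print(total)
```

k=1,n=1: not 1>1, total = 0+4 = 4
k=1,n=2: not 1>2, total = 4+4 = 8
k=1,n=3: not 1>3, total = 8+4 = 12
k=2,n=1: 2>1, total = 12+1 = 13
k=2,n=2: not 2>2, total = 13+4 = 17
k=2,n=3: not 2>3, total = 17+4 = 21
k=3,n=1: 3>1, total = 21+2 = 23
k=3,n=2: 3>2, total = 23+1 = 24
k=3,n=3: not 3>3, total = 24+4 = 28
k=4,n=1: 4>1, total = 28+3 = 31
k=4,n=2: 4>2, total = 31+2 = 33
k=4,n=3: 4>3, total = 33+1 = 34

34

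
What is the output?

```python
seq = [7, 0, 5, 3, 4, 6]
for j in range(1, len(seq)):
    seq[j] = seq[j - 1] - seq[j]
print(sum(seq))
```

-1

j=1: seq[1] = 7-0 = 7 → [7, 7, 5, 3, 4, 6]
j=2: seq[2] = 7-5 = 2 → [7, 7, 2, 3, 4, 6]
j=3: seq[3] = 2-3 = -1 → [7, 7, 2, -1, 4, 6]
j=4: seq[4] = (-1)-4 = -5 → [7, 7, 2, -1, -5, 6]
j=5: seq[5] = (-5)-6 = -11 → [7, 7, 2, -1, -5, -11]
sum = -1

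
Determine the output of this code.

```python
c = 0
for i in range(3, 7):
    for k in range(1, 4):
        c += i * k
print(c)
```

108

i=3,k=1: c = 0+3 = 3
i=3,k=2: c = 3+6 = 9
i=3,k=3: c = 9+9 = 18
i=4,k=1: c = 18+4 = 22
i=4,k=2: c = 22+8 = 30
i=4,k=3: c = 30+12 = 42
i=5,k=1: c = 42+5 = 47
i=5,k=2: c = 47+10 = 57
i=5,k=3: c = 57+15 = 72
i=6,k=1: c = 72+6 = 78
i=6,k=2: c = 78+12 = 90
i=6,k=3: c = 90+18 = 108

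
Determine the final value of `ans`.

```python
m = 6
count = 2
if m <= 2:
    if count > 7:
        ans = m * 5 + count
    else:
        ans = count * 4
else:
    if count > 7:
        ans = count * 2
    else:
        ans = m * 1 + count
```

8

m=6, count=2
m <= 2 is False; count > 7 is False
→ ans = m * 1 + count = 8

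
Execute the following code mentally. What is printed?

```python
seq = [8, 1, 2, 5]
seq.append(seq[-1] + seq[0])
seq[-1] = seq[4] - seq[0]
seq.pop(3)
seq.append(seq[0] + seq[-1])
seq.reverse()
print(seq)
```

append seq[-1]+seq[0] = 5+8 = 13 → [8, 1, 2, 5, 13]
seq[-1] = seq[4]-seq[0] = 13-8 = 5 → [8, 1, 2, 5, 5]
pop(3) removes 5 → [8, 1, 2, 5]
append seq[0]+seq[-1] = 8+5 = 13 → [8, 1, 2, 5, 13]
reverse → [13, 5, 2, 1, 8]

[13, 5, 2, 1, 8]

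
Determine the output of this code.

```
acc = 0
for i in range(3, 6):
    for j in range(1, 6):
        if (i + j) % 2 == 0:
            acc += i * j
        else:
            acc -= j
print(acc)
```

75

i=3,j=1: even sum, acc = 0+3 = 3
i=3,j=2: odd sum, acc = 3-2 = 1
i=3,j=3: even sum, acc = 1+9 = 10
i=3,j=4: odd sum, acc = 10-4 = 6
i=3,j=5: even sum, acc = 6+15 = 21
i=4,j=1: odd sum, acc = 21-1 = 20
i=4,j=2: even sum, acc = 20+8 = 28
i=4,j=3: odd sum, acc = 28-3 = 25
i=4,j=4: even sum, acc = 25+16 = 41
i=4,j=5: odd sum, acc = 41-5 = 36
i=5,j=1: even sum, acc = 36+5 = 41
i=5,j=2: odd sum, acc = 41-2 = 39
i=5,j=3: even sum, acc = 39+15 = 54
i=5,j=4: odd sum, acc = 54-4 = 50
i=5,j=5: even sum, acc = 50+25 = 75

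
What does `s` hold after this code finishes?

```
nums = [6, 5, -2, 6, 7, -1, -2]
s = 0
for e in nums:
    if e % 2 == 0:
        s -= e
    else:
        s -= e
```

-19

e=6: even, s = 0-6 = -6
e=5: not even, s = (-6)-5 = -11
e=-2: even, s = (-11)-(-2) = -9
e=6: even, s = (-9)-6 = -15
e=7: not even, s = (-15)-7 = -22
e=-1: not even, s = (-22)-(-1) = -21
e=-2: even, s = (-21)-(-2) = -19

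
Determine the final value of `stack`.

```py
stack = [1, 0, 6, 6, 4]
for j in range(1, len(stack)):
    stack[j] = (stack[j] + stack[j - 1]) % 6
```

[1, 1, 1, 1, 5]

j=1: stack[1] = (0+1)%6 = 1 → [1, 1, 6, 6, 4]
j=2: stack[2] = (6+1)%6 = 1 → [1, 1, 1, 6, 4]
j=3: stack[3] = (6+1)%6 = 1 → [1, 1, 1, 1, 4]
j=4: stack[4] = (4+1)%6 = 5 → [1, 1, 1, 1, 5]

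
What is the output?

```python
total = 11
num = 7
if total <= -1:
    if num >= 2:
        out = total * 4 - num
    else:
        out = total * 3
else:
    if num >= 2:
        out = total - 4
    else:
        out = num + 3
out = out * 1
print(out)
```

total=11, num=7
total <= -1 is False; num >= 2 is True
→ out = total - 4 = 7
out = 7*1 = 7

7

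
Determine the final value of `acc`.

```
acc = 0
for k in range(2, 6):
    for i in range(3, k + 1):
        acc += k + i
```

48

k=3,i=3: acc = 0+6 = 6
k=4,i=3: acc = 6+7 = 13
k=4,i=4: acc = 13+8 = 21
k=5,i=3: acc = 21+8 = 29
k=5,i=4: acc = 29+9 = 38
k=5,i=5: acc = 38+10 = 48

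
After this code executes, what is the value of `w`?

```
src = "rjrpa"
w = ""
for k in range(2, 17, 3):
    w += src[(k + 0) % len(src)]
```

k=2: add src[2]='r' → 'r'
k=5: add src[0]='r' → 'rr'
k=8: add src[3]='p' → 'rrp'
k=11: add src[1]='j' → 'rrpj'
k=14: add src[4]='a' → 'rrpja'

'rrpja'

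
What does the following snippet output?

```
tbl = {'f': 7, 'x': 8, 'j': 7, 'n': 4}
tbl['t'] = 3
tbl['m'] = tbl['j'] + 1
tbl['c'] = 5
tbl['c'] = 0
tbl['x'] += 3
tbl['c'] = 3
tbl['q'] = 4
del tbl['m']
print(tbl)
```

{'f': 7, 'x': 11, 'j': 7, 'n': 4, 't': 3, 'c': 3, 'q': 4}

tbl['t'] = 3 → {'f': 7, 'x': 8, 'j': 7, 'n': 4, 't': 3}
tbl['m'] = tbl['j']+1 = 8 → {'f': 7, 'x': 8, 'j': 7, 'n': 4, 't': 3, 'm': 8}
tbl['c'] = 5 → {'f': 7, 'x': 8, 'j': 7, 'n': 4, 't': 3, 'm': 8, 'c': 5}
tbl['c'] = 0 → {'f': 7, 'x': 8, 'j': 7, 'n': 4, 't': 3, 'm': 8, 'c': 0}
tbl['x'] = 8+3 = 11 → {'f': 7, 'x': 11, 'j': 7, 'n': 4, 't': 3, 'm': 8, 'c': 0}
tbl['c'] = 3 → {'f': 7, 'x': 11, 'j': 7, 'n': 4, 't': 3, 'm': 8, 'c': 3}
tbl['q'] = 4 → {'f': 7, 'x': 11, 'j': 7, 'n': 4, 't': 3, 'm': 8, 'c': 3, 'q': 4}
del 'm' → {'f': 7, 'x': 11, 'j': 7, 'n': 4, 't': 3, 'c': 3, 'q': 4}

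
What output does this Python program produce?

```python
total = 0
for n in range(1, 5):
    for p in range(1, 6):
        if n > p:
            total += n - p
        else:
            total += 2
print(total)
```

n=1,p=1: not 1>1, total = 0+2 = 2
n=1,p=2: not 1>2, total = 2+2 = 4
n=1,p=3: not 1>3, total = 4+2 = 6
n=1,p=4: not 1>4, total = 6+2 = 8
n=1,p=5: not 1>5, total = 8+2 = 10
n=2,p=1: 2>1, total = 10+1 = 11
n=2,p=2: not 2>2, total = 11+2 = 13
n=2,p=3: not 2>3, total = 13+2 = 15
n=2,p=4: not 2>4, total = 15+2 = 17
n=2,p=5: not 2>5, total = 17+2 = 19
n=3,p=1: 3>1, total = 19+2 = 21
n=3,p=2: 3>2, total = 21+1 = 22
n=3,p=3: not 3>3, total = 22+2 = 24
n=3,p=4: not 3>4, total = 24+2 = 26
n=3,p=5: not 3>5, total = 26+2 = 28
n=4,p=1: 4>1, total = 28+3 = 31
n=4,p=2: 4>2, total = 31+2 = 33
n=4,p=3: 4>3, total = 33+1 = 34
n=4,p=4: not 4>4, total = 34+2 = 36
n=4,p=5: not 4>5, total = 36+2 = 38

38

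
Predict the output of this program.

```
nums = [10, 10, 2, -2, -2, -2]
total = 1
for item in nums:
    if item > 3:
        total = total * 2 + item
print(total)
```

34

item=10: >3, total = 1*2+10 = 12
item=10: >3, total = 12*2+10 = 34
item=2: not >3
item=-2: not >3
item=-2: not >3
item=-2: not >3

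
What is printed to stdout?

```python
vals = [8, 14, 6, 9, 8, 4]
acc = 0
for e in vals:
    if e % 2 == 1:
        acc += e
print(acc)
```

9

e=8: not odd
e=14: not odd
e=6: not odd
e=9: odd, acc = 0+9 = 9
e=8: not odd
e=4: not odd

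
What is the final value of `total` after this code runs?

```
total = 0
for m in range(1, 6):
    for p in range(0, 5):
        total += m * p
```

150

m=1,p=0: total = 0+0 = 0
m=1,p=1: total = 0+1 = 1
m=1,p=2: total = 1+2 = 3
m=1,p=3: total = 3+3 = 6
m=1,p=4: total = 6+4 = 10
m=2,p=0: total = 10+0 = 10
m=2,p=1: total = 10+2 = 12
m=2,p=2: total = 12+4 = 16
m=2,p=3: total = 16+6 = 22
m=2,p=4: total = 22+8 = 30
m=3,p=0: total = 30+0 = 30
m=3,p=1: total = 30+3 = 33
m=3,p=2: total = 33+6 = 39
m=3,p=3: total = 39+9 = 48
m=3,p=4: total = 48+12 = 60
m=4,p=0: total = 60+0 = 60
m=4,p=1: total = 60+4 = 64
m=4,p=2: total = 64+8 = 72
m=4,p=3: total = 72+12 = 84
m=4,p=4: total = 84+16 = 100
m=5,p=0: total = 100+0 = 100
m=5,p=1: total = 100+5 = 105
m=5,p=2: total = 105+10 = 115
m=5,p=3: total = 115+15 = 130
m=5,p=4: total = 130+20 = 150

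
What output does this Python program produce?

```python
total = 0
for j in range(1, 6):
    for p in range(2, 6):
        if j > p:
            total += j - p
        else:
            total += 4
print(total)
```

66

j=1,p=2: not 1>2, total = 0+4 = 4
j=1,p=3: not 1>3, total = 4+4 = 8
j=1,p=4: not 1>4, total = 8+4 = 12
j=1,p=5: not 1>5, total = 12+4 = 16
j=2,p=2: not 2>2, total = 16+4 = 20
j=2,p=3: not 2>3, total = 20+4 = 24
j=2,p=4: not 2>4, total = 24+4 = 28
j=2,p=5: not 2>5, total = 28+4 = 32
j=3,p=2: 3>2, total = 32+1 = 33
j=3,p=3: not 3>3, total = 33+4 = 37
j=3,p=4: not 3>4, total = 37+4 = 41
j=3,p=5: not 3>5, total = 41+4 = 45
j=4,p=2: 4>2, total = 45+2 = 47
j=4,p=3: 4>3, total = 47+1 = 48
j=4,p=4: not 4>4, total = 48+4 = 52
j=4,p=5: not 4>5, total = 52+4 = 56
j=5,p=2: 5>2, total = 56+3 = 59
j=5,p=3: 5>3, total = 59+2 = 61
j=5,p=4: 5>4, total = 61+1 = 62
j=5,p=5: not 5>5, total = 62+4 = 66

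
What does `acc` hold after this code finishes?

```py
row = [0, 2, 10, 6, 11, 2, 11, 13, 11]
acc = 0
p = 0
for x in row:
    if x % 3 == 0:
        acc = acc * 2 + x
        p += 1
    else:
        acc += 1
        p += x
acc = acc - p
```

x=0: %3==0, acc = 0*2+0 = 0; p=1
x=2: not %3==0, acc = 0+1 = 1; p=3
x=10: not %3==0, acc = 1+1 = 2; p=13
x=6: %3==0, acc = 2*2+6 = 10; p=14
x=11: not %3==0, acc = 10+1 = 11; p=25
x=2: not %3==0, acc = 11+1 = 12; p=27
x=11: not %3==0, acc = 12+1 = 13; p=38
x=13: not %3==0, acc = 13+1 = 14; p=51
x=11: not %3==0, acc = 14+1 = 15; p=62
acc-p = 15-62 = -47

-47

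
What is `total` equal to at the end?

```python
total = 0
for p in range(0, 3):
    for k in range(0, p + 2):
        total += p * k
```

p=0,k=0: total = 0+0 = 0
p=0,k=1: total = 0+0 = 0
p=1,k=0: total = 0+0 = 0
p=1,k=1: total = 0+1 = 1
p=1,k=2: total = 1+2 = 3
p=2,k=0: total = 3+0 = 3
p=2,k=1: total = 3+2 = 5
p=2,k=2: total = 5+4 = 9
p=2,k=3: total = 9+6 = 15

15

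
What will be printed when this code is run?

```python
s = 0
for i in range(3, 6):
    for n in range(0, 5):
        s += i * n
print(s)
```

i=3,n=0: s = 0+0 = 0
i=3,n=1: s = 0+3 = 3
i=3,n=2: s = 3+6 = 9
i=3,n=3: s = 9+9 = 18
i=3,n=4: s = 18+12 = 30
i=4,n=0: s = 30+0 = 30
i=4,n=1: s = 30+4 = 34
i=4,n=2: s = 34+8 = 42
i=4,n=3: s = 42+12 = 54
i=4,n=4: s = 54+16 = 70
i=5,n=0: s = 70+0 = 70
i=5,n=1: s = 70+5 = 75
i=5,n=2: s = 75+10 = 85
i=5,n=3: s = 85+15 = 100
i=5,n=4: s = 100+20 = 120

120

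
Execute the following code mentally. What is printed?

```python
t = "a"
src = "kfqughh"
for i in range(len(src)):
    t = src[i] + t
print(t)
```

i=0: prepend 'k' → 'ka'
i=1: prepend 'f' → 'fka'
i=2: prepend 'q' → 'qfka'
i=3: prepend 'u' → 'uqfka'
i=4: prepend 'g' → 'guqfka'
i=5: prepend 'h' → 'hguqfka'
i=6: prepend 'h' → 'hhguqfka'

hhguqfka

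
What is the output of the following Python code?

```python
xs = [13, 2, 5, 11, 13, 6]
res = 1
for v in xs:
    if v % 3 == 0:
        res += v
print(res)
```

7

v=13: not %3==0
v=2: not %3==0
v=5: not %3==0
v=11: not %3==0
v=13: not %3==0
v=6: %3==0, res = 1+6 = 7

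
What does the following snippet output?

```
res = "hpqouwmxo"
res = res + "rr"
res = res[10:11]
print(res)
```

r

+ 'rr' → 'hpqouwmxorr'
slice [10:11] → 'r'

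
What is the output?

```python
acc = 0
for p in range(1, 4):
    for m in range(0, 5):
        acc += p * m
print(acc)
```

60

p=1,m=0: acc = 0+0 = 0
p=1,m=1: acc = 0+1 = 1
p=1,m=2: acc = 1+2 = 3
p=1,m=3: acc = 3+3 = 6
p=1,m=4: acc = 6+4 = 10
p=2,m=0: acc = 10+0 = 10
p=2,m=1: acc = 10+2 = 12
p=2,m=2: acc = 12+4 = 16
p=2,m=3: acc = 16+6 = 22
p=2,m=4: acc = 22+8 = 30
p=3,m=0: acc = 30+0 = 30
p=3,m=1: acc = 30+3 = 33
p=3,m=2: acc = 33+6 = 39
p=3,m=3: acc = 39+9 = 48
p=3,m=4: acc = 48+12 = 60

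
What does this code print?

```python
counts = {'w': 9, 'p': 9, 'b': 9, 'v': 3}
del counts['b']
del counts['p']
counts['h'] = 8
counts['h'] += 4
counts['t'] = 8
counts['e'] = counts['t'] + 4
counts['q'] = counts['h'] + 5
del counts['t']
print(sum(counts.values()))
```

del 'b' → {'w': 9, 'p': 9, 'v': 3}
del 'p' → {'w': 9, 'v': 3}
counts['h'] = 8 → {'w': 9, 'v': 3, 'h': 8}
counts['h'] = 8+4 = 12 → {'w': 9, 'v': 3, 'h': 12}
counts['t'] = 8 → {'w': 9, 'v': 3, 'h': 12, 't': 8}
counts['e'] = counts['t']+4 = 12 → {'w': 9, 'v': 3, 'h': 12, 't': 8, 'e': 12}
counts['q'] = counts['h']+5 = 17 → {'w': 9, 'v': 3, 'h': 12, 't': 8, 'e': 12, 'q': 17}
del 't' → {'w': 9, 'v': 3, 'h': 12, 'e': 12, 'q': 17}
sum of values = 53

53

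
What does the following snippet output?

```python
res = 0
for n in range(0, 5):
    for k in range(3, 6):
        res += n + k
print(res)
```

90

n=0,k=3: res = 0+3 = 3
n=0,k=4: res = 3+4 = 7
n=0,k=5: res = 7+5 = 12
n=1,k=3: res = 12+4 = 16
n=1,k=4: res = 16+5 = 21
n=1,k=5: res = 21+6 = 27
n=2,k=3: res = 27+5 = 32
n=2,k=4: res = 32+6 = 38
n=2,k=5: res = 38+7 = 45
n=3,k=3: res = 45+6 = 51
n=3,k=4: res = 51+7 = 58
n=3,k=5: res = 58+8 = 66
n=4,k=3: res = 66+7 = 73
n=4,k=4: res = 73+8 = 81
n=4,k=5: res = 81+9 = 90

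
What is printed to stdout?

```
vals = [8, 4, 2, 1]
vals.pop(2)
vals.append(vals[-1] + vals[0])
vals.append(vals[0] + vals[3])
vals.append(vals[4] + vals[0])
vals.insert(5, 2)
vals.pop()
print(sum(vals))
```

41

pop(2) removes 2 → [8, 4, 1]
append vals[-1]+vals[0] = 1+8 = 9 → [8, 4, 1, 9]
append vals[0]+vals[3] = 8+9 = 17 → [8, 4, 1, 9, 17]
append vals[4]+vals[0] = 17+8 = 25 → [8, 4, 1, 9, 17, 25]
insert 2 at 5 → [8, 4, 1, 9, 17, 2, 25]
pop() removes 25 → [8, 4, 1, 9, 17, 2]
sum = 41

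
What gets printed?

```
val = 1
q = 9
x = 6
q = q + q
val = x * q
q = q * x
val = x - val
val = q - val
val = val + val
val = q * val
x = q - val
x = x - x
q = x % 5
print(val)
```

45360

q = 9+9 = 18
val = 6*18 = 108
q = 18*6 = 108
val = 6-108 = -102
val = 108-(-102) = 210
val = 210+210 = 420
val = 108*420 = 45360
x = 108-45360 = -45252
x = (-45252)-(-45252) = 0
q = 0%5 = 0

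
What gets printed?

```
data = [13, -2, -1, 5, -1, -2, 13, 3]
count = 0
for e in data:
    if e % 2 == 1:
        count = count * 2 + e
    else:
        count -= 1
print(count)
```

e=13: odd, count = 0*2+13 = 13
e=-2: not odd, count = 13-1 = 12
e=-1: odd, count = 12*2+(-1) = 23
e=5: odd, count = 23*2+5 = 51
e=-1: odd, count = 51*2+(-1) = 101
e=-2: not odd, count = 101-1 = 100
e=13: odd, count = 100*2+13 = 213
e=3: odd, count = 213*2+3 = 429

429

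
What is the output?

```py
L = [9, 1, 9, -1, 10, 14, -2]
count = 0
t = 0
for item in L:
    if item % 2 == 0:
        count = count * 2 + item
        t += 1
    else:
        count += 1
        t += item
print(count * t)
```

item=9: not even, count = 0+1 = 1; t=9
item=1: not even, count = 1+1 = 2; t=10
item=9: not even, count = 2+1 = 3; t=19
item=-1: not even, count = 3+1 = 4; t=18
item=10: even, count = 4*2+10 = 18; t=19
item=14: even, count = 18*2+14 = 50; t=20
item=-2: even, count = 50*2+(-2) = 98; t=21
count*t = 98*21 = 2058

2058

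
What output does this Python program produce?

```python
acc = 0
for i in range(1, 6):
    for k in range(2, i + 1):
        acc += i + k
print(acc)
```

i=2,k=2: acc = 0+4 = 4
i=3,k=2: acc = 4+5 = 9
i=3,k=3: acc = 9+6 = 15
i=4,k=2: acc = 15+6 = 21
i=4,k=3: acc = 21+7 = 28
i=4,k=4: acc = 28+8 = 36
i=5,k=2: acc = 36+7 = 43
i=5,k=3: acc = 43+8 = 51
i=5,k=4: acc = 51+9 = 60
i=5,k=5: acc = 60+10 = 70

70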